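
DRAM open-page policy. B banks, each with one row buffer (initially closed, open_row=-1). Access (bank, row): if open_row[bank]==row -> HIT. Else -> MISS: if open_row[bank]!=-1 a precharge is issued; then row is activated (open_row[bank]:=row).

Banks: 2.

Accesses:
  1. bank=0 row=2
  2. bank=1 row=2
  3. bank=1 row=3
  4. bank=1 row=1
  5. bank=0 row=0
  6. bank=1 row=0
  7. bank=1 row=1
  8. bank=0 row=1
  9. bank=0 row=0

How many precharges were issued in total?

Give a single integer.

Acc 1: bank0 row2 -> MISS (open row2); precharges=0
Acc 2: bank1 row2 -> MISS (open row2); precharges=0
Acc 3: bank1 row3 -> MISS (open row3); precharges=1
Acc 4: bank1 row1 -> MISS (open row1); precharges=2
Acc 5: bank0 row0 -> MISS (open row0); precharges=3
Acc 6: bank1 row0 -> MISS (open row0); precharges=4
Acc 7: bank1 row1 -> MISS (open row1); precharges=5
Acc 8: bank0 row1 -> MISS (open row1); precharges=6
Acc 9: bank0 row0 -> MISS (open row0); precharges=7

Answer: 7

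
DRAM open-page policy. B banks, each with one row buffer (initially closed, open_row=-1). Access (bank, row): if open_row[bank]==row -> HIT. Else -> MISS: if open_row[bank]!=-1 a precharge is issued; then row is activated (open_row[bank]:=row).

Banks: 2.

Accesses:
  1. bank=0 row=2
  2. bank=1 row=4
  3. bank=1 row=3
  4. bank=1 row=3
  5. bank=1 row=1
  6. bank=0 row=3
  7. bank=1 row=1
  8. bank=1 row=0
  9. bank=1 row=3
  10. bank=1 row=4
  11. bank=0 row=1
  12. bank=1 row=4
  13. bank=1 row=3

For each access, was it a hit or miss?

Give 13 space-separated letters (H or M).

Acc 1: bank0 row2 -> MISS (open row2); precharges=0
Acc 2: bank1 row4 -> MISS (open row4); precharges=0
Acc 3: bank1 row3 -> MISS (open row3); precharges=1
Acc 4: bank1 row3 -> HIT
Acc 5: bank1 row1 -> MISS (open row1); precharges=2
Acc 6: bank0 row3 -> MISS (open row3); precharges=3
Acc 7: bank1 row1 -> HIT
Acc 8: bank1 row0 -> MISS (open row0); precharges=4
Acc 9: bank1 row3 -> MISS (open row3); precharges=5
Acc 10: bank1 row4 -> MISS (open row4); precharges=6
Acc 11: bank0 row1 -> MISS (open row1); precharges=7
Acc 12: bank1 row4 -> HIT
Acc 13: bank1 row3 -> MISS (open row3); precharges=8

Answer: M M M H M M H M M M M H M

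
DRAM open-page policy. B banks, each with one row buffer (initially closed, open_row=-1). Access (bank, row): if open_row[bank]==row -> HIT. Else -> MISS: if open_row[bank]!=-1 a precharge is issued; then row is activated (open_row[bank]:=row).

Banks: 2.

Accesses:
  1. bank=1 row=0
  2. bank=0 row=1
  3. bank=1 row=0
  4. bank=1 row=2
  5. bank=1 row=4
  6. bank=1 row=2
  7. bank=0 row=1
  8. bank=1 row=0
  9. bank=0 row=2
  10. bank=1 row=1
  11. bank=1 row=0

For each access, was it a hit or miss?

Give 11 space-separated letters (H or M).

Answer: M M H M M M H M M M M

Derivation:
Acc 1: bank1 row0 -> MISS (open row0); precharges=0
Acc 2: bank0 row1 -> MISS (open row1); precharges=0
Acc 3: bank1 row0 -> HIT
Acc 4: bank1 row2 -> MISS (open row2); precharges=1
Acc 5: bank1 row4 -> MISS (open row4); precharges=2
Acc 6: bank1 row2 -> MISS (open row2); precharges=3
Acc 7: bank0 row1 -> HIT
Acc 8: bank1 row0 -> MISS (open row0); precharges=4
Acc 9: bank0 row2 -> MISS (open row2); precharges=5
Acc 10: bank1 row1 -> MISS (open row1); precharges=6
Acc 11: bank1 row0 -> MISS (open row0); precharges=7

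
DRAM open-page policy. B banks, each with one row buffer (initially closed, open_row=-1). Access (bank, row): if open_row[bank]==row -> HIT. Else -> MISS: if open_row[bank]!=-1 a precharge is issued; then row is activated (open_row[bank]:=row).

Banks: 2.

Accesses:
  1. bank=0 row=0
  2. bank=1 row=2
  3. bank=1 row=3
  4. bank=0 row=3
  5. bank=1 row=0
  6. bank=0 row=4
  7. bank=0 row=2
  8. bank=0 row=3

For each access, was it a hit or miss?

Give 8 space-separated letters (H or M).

Answer: M M M M M M M M

Derivation:
Acc 1: bank0 row0 -> MISS (open row0); precharges=0
Acc 2: bank1 row2 -> MISS (open row2); precharges=0
Acc 3: bank1 row3 -> MISS (open row3); precharges=1
Acc 4: bank0 row3 -> MISS (open row3); precharges=2
Acc 5: bank1 row0 -> MISS (open row0); precharges=3
Acc 6: bank0 row4 -> MISS (open row4); precharges=4
Acc 7: bank0 row2 -> MISS (open row2); precharges=5
Acc 8: bank0 row3 -> MISS (open row3); precharges=6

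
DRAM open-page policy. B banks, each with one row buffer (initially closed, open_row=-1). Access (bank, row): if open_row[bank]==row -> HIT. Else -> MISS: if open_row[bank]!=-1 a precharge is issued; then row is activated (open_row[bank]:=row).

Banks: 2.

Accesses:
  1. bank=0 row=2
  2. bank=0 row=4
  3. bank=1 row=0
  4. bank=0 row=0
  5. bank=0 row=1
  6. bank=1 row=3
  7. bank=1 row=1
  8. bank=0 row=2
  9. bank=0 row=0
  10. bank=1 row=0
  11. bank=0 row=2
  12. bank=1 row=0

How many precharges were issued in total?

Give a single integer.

Answer: 9

Derivation:
Acc 1: bank0 row2 -> MISS (open row2); precharges=0
Acc 2: bank0 row4 -> MISS (open row4); precharges=1
Acc 3: bank1 row0 -> MISS (open row0); precharges=1
Acc 4: bank0 row0 -> MISS (open row0); precharges=2
Acc 5: bank0 row1 -> MISS (open row1); precharges=3
Acc 6: bank1 row3 -> MISS (open row3); precharges=4
Acc 7: bank1 row1 -> MISS (open row1); precharges=5
Acc 8: bank0 row2 -> MISS (open row2); precharges=6
Acc 9: bank0 row0 -> MISS (open row0); precharges=7
Acc 10: bank1 row0 -> MISS (open row0); precharges=8
Acc 11: bank0 row2 -> MISS (open row2); precharges=9
Acc 12: bank1 row0 -> HIT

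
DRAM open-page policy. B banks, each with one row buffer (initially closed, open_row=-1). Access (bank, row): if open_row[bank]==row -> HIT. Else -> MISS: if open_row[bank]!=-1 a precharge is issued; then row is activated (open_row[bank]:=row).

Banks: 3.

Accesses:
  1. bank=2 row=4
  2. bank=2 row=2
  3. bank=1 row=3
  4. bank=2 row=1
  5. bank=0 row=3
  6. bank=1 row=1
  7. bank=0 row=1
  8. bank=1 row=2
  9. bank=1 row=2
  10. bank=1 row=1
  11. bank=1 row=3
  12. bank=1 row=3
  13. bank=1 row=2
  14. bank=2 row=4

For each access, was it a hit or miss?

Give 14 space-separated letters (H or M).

Acc 1: bank2 row4 -> MISS (open row4); precharges=0
Acc 2: bank2 row2 -> MISS (open row2); precharges=1
Acc 3: bank1 row3 -> MISS (open row3); precharges=1
Acc 4: bank2 row1 -> MISS (open row1); precharges=2
Acc 5: bank0 row3 -> MISS (open row3); precharges=2
Acc 6: bank1 row1 -> MISS (open row1); precharges=3
Acc 7: bank0 row1 -> MISS (open row1); precharges=4
Acc 8: bank1 row2 -> MISS (open row2); precharges=5
Acc 9: bank1 row2 -> HIT
Acc 10: bank1 row1 -> MISS (open row1); precharges=6
Acc 11: bank1 row3 -> MISS (open row3); precharges=7
Acc 12: bank1 row3 -> HIT
Acc 13: bank1 row2 -> MISS (open row2); precharges=8
Acc 14: bank2 row4 -> MISS (open row4); precharges=9

Answer: M M M M M M M M H M M H M M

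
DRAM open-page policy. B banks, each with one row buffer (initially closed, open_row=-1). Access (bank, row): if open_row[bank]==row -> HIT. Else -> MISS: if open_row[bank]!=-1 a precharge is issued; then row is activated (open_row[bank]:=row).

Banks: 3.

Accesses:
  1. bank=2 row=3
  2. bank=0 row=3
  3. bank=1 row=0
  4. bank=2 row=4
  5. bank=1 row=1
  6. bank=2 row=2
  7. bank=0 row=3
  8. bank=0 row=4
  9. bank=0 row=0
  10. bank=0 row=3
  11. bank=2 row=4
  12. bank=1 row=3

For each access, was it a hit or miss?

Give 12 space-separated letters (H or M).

Acc 1: bank2 row3 -> MISS (open row3); precharges=0
Acc 2: bank0 row3 -> MISS (open row3); precharges=0
Acc 3: bank1 row0 -> MISS (open row0); precharges=0
Acc 4: bank2 row4 -> MISS (open row4); precharges=1
Acc 5: bank1 row1 -> MISS (open row1); precharges=2
Acc 6: bank2 row2 -> MISS (open row2); precharges=3
Acc 7: bank0 row3 -> HIT
Acc 8: bank0 row4 -> MISS (open row4); precharges=4
Acc 9: bank0 row0 -> MISS (open row0); precharges=5
Acc 10: bank0 row3 -> MISS (open row3); precharges=6
Acc 11: bank2 row4 -> MISS (open row4); precharges=7
Acc 12: bank1 row3 -> MISS (open row3); precharges=8

Answer: M M M M M M H M M M M M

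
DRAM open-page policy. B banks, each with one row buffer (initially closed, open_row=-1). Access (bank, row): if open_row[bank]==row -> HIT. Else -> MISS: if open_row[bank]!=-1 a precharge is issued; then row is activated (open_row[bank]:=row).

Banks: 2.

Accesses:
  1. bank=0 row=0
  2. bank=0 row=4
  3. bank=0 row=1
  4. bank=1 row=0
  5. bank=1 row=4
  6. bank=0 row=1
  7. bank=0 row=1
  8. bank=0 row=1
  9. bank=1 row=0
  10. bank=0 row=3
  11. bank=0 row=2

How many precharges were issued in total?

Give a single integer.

Answer: 6

Derivation:
Acc 1: bank0 row0 -> MISS (open row0); precharges=0
Acc 2: bank0 row4 -> MISS (open row4); precharges=1
Acc 3: bank0 row1 -> MISS (open row1); precharges=2
Acc 4: bank1 row0 -> MISS (open row0); precharges=2
Acc 5: bank1 row4 -> MISS (open row4); precharges=3
Acc 6: bank0 row1 -> HIT
Acc 7: bank0 row1 -> HIT
Acc 8: bank0 row1 -> HIT
Acc 9: bank1 row0 -> MISS (open row0); precharges=4
Acc 10: bank0 row3 -> MISS (open row3); precharges=5
Acc 11: bank0 row2 -> MISS (open row2); precharges=6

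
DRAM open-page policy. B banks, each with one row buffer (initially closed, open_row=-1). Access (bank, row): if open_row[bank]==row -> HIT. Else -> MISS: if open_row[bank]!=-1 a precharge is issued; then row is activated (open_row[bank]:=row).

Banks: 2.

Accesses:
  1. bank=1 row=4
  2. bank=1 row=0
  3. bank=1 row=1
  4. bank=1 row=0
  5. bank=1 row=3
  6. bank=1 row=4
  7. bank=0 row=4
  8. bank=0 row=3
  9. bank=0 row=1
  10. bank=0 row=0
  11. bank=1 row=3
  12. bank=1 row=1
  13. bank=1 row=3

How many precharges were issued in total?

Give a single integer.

Answer: 11

Derivation:
Acc 1: bank1 row4 -> MISS (open row4); precharges=0
Acc 2: bank1 row0 -> MISS (open row0); precharges=1
Acc 3: bank1 row1 -> MISS (open row1); precharges=2
Acc 4: bank1 row0 -> MISS (open row0); precharges=3
Acc 5: bank1 row3 -> MISS (open row3); precharges=4
Acc 6: bank1 row4 -> MISS (open row4); precharges=5
Acc 7: bank0 row4 -> MISS (open row4); precharges=5
Acc 8: bank0 row3 -> MISS (open row3); precharges=6
Acc 9: bank0 row1 -> MISS (open row1); precharges=7
Acc 10: bank0 row0 -> MISS (open row0); precharges=8
Acc 11: bank1 row3 -> MISS (open row3); precharges=9
Acc 12: bank1 row1 -> MISS (open row1); precharges=10
Acc 13: bank1 row3 -> MISS (open row3); precharges=11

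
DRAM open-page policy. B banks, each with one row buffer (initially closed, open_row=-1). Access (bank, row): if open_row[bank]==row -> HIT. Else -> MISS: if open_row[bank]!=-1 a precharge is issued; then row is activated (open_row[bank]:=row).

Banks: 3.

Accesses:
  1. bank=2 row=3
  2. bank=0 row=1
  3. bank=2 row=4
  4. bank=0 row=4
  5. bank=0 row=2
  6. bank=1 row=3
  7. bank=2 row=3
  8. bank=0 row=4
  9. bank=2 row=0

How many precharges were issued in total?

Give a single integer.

Answer: 6

Derivation:
Acc 1: bank2 row3 -> MISS (open row3); precharges=0
Acc 2: bank0 row1 -> MISS (open row1); precharges=0
Acc 3: bank2 row4 -> MISS (open row4); precharges=1
Acc 4: bank0 row4 -> MISS (open row4); precharges=2
Acc 5: bank0 row2 -> MISS (open row2); precharges=3
Acc 6: bank1 row3 -> MISS (open row3); precharges=3
Acc 7: bank2 row3 -> MISS (open row3); precharges=4
Acc 8: bank0 row4 -> MISS (open row4); precharges=5
Acc 9: bank2 row0 -> MISS (open row0); precharges=6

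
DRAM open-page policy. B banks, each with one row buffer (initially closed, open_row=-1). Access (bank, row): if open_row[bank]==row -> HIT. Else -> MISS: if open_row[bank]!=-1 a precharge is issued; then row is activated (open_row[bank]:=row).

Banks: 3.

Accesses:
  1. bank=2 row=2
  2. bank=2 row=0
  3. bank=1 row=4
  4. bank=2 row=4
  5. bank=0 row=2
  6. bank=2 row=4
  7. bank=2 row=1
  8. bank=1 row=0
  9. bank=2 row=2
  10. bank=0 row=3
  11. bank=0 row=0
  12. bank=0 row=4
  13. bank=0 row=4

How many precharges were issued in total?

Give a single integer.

Acc 1: bank2 row2 -> MISS (open row2); precharges=0
Acc 2: bank2 row0 -> MISS (open row0); precharges=1
Acc 3: bank1 row4 -> MISS (open row4); precharges=1
Acc 4: bank2 row4 -> MISS (open row4); precharges=2
Acc 5: bank0 row2 -> MISS (open row2); precharges=2
Acc 6: bank2 row4 -> HIT
Acc 7: bank2 row1 -> MISS (open row1); precharges=3
Acc 8: bank1 row0 -> MISS (open row0); precharges=4
Acc 9: bank2 row2 -> MISS (open row2); precharges=5
Acc 10: bank0 row3 -> MISS (open row3); precharges=6
Acc 11: bank0 row0 -> MISS (open row0); precharges=7
Acc 12: bank0 row4 -> MISS (open row4); precharges=8
Acc 13: bank0 row4 -> HIT

Answer: 8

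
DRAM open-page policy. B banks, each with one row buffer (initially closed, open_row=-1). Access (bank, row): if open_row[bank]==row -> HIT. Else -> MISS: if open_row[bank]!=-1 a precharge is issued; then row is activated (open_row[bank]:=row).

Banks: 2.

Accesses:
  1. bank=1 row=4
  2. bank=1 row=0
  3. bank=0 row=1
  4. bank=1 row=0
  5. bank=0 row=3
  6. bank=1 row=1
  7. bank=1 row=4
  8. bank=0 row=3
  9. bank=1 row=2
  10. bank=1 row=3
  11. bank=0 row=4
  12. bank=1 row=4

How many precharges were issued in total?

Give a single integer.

Answer: 8

Derivation:
Acc 1: bank1 row4 -> MISS (open row4); precharges=0
Acc 2: bank1 row0 -> MISS (open row0); precharges=1
Acc 3: bank0 row1 -> MISS (open row1); precharges=1
Acc 4: bank1 row0 -> HIT
Acc 5: bank0 row3 -> MISS (open row3); precharges=2
Acc 6: bank1 row1 -> MISS (open row1); precharges=3
Acc 7: bank1 row4 -> MISS (open row4); precharges=4
Acc 8: bank0 row3 -> HIT
Acc 9: bank1 row2 -> MISS (open row2); precharges=5
Acc 10: bank1 row3 -> MISS (open row3); precharges=6
Acc 11: bank0 row4 -> MISS (open row4); precharges=7
Acc 12: bank1 row4 -> MISS (open row4); precharges=8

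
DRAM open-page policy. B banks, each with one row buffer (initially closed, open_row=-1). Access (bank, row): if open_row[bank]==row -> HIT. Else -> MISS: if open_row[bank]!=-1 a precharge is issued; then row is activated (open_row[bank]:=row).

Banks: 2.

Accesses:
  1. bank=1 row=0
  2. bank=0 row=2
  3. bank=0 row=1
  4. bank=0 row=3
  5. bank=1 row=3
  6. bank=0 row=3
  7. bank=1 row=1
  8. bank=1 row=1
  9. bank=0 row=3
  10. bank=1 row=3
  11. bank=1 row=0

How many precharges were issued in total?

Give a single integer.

Acc 1: bank1 row0 -> MISS (open row0); precharges=0
Acc 2: bank0 row2 -> MISS (open row2); precharges=0
Acc 3: bank0 row1 -> MISS (open row1); precharges=1
Acc 4: bank0 row3 -> MISS (open row3); precharges=2
Acc 5: bank1 row3 -> MISS (open row3); precharges=3
Acc 6: bank0 row3 -> HIT
Acc 7: bank1 row1 -> MISS (open row1); precharges=4
Acc 8: bank1 row1 -> HIT
Acc 9: bank0 row3 -> HIT
Acc 10: bank1 row3 -> MISS (open row3); precharges=5
Acc 11: bank1 row0 -> MISS (open row0); precharges=6

Answer: 6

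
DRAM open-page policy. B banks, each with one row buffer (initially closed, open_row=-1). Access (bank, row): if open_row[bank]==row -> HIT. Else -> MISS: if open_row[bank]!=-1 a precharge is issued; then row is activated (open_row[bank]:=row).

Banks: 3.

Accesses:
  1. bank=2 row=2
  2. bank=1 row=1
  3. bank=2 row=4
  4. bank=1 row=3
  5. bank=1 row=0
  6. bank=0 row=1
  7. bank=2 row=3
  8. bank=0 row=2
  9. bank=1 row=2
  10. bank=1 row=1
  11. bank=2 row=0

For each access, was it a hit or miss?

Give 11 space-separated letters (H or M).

Acc 1: bank2 row2 -> MISS (open row2); precharges=0
Acc 2: bank1 row1 -> MISS (open row1); precharges=0
Acc 3: bank2 row4 -> MISS (open row4); precharges=1
Acc 4: bank1 row3 -> MISS (open row3); precharges=2
Acc 5: bank1 row0 -> MISS (open row0); precharges=3
Acc 6: bank0 row1 -> MISS (open row1); precharges=3
Acc 7: bank2 row3 -> MISS (open row3); precharges=4
Acc 8: bank0 row2 -> MISS (open row2); precharges=5
Acc 9: bank1 row2 -> MISS (open row2); precharges=6
Acc 10: bank1 row1 -> MISS (open row1); precharges=7
Acc 11: bank2 row0 -> MISS (open row0); precharges=8

Answer: M M M M M M M M M M M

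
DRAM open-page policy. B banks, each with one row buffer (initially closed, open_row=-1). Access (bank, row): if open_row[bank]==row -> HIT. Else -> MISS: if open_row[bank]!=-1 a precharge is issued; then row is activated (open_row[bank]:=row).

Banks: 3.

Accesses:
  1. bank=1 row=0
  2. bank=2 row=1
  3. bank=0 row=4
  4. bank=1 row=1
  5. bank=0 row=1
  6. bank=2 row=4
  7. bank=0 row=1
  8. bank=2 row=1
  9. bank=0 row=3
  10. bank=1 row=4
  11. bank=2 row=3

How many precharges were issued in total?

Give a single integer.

Answer: 7

Derivation:
Acc 1: bank1 row0 -> MISS (open row0); precharges=0
Acc 2: bank2 row1 -> MISS (open row1); precharges=0
Acc 3: bank0 row4 -> MISS (open row4); precharges=0
Acc 4: bank1 row1 -> MISS (open row1); precharges=1
Acc 5: bank0 row1 -> MISS (open row1); precharges=2
Acc 6: bank2 row4 -> MISS (open row4); precharges=3
Acc 7: bank0 row1 -> HIT
Acc 8: bank2 row1 -> MISS (open row1); precharges=4
Acc 9: bank0 row3 -> MISS (open row3); precharges=5
Acc 10: bank1 row4 -> MISS (open row4); precharges=6
Acc 11: bank2 row3 -> MISS (open row3); precharges=7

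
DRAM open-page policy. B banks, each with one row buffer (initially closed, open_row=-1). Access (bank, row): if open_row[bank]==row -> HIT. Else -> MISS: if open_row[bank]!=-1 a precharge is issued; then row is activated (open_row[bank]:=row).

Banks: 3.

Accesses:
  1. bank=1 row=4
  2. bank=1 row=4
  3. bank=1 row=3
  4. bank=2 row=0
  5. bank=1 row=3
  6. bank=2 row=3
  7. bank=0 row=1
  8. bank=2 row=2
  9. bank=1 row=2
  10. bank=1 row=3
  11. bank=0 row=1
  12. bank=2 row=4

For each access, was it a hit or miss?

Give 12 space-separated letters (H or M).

Acc 1: bank1 row4 -> MISS (open row4); precharges=0
Acc 2: bank1 row4 -> HIT
Acc 3: bank1 row3 -> MISS (open row3); precharges=1
Acc 4: bank2 row0 -> MISS (open row0); precharges=1
Acc 5: bank1 row3 -> HIT
Acc 6: bank2 row3 -> MISS (open row3); precharges=2
Acc 7: bank0 row1 -> MISS (open row1); precharges=2
Acc 8: bank2 row2 -> MISS (open row2); precharges=3
Acc 9: bank1 row2 -> MISS (open row2); precharges=4
Acc 10: bank1 row3 -> MISS (open row3); precharges=5
Acc 11: bank0 row1 -> HIT
Acc 12: bank2 row4 -> MISS (open row4); precharges=6

Answer: M H M M H M M M M M H M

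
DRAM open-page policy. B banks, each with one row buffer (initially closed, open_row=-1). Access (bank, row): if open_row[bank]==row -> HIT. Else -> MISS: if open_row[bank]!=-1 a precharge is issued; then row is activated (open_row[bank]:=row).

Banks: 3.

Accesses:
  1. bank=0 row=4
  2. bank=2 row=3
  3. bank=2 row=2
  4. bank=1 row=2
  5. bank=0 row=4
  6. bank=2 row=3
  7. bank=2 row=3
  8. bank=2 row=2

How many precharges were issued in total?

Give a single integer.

Answer: 3

Derivation:
Acc 1: bank0 row4 -> MISS (open row4); precharges=0
Acc 2: bank2 row3 -> MISS (open row3); precharges=0
Acc 3: bank2 row2 -> MISS (open row2); precharges=1
Acc 4: bank1 row2 -> MISS (open row2); precharges=1
Acc 5: bank0 row4 -> HIT
Acc 6: bank2 row3 -> MISS (open row3); precharges=2
Acc 7: bank2 row3 -> HIT
Acc 8: bank2 row2 -> MISS (open row2); precharges=3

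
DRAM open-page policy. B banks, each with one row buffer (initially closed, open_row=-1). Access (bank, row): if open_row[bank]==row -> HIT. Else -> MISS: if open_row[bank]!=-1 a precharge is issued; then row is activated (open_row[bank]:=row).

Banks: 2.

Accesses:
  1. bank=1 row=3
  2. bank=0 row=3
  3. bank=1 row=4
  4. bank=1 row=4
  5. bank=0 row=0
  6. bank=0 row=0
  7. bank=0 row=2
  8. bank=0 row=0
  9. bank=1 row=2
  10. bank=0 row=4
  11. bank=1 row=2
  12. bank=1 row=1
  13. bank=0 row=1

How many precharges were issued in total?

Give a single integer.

Answer: 8

Derivation:
Acc 1: bank1 row3 -> MISS (open row3); precharges=0
Acc 2: bank0 row3 -> MISS (open row3); precharges=0
Acc 3: bank1 row4 -> MISS (open row4); precharges=1
Acc 4: bank1 row4 -> HIT
Acc 5: bank0 row0 -> MISS (open row0); precharges=2
Acc 6: bank0 row0 -> HIT
Acc 7: bank0 row2 -> MISS (open row2); precharges=3
Acc 8: bank0 row0 -> MISS (open row0); precharges=4
Acc 9: bank1 row2 -> MISS (open row2); precharges=5
Acc 10: bank0 row4 -> MISS (open row4); precharges=6
Acc 11: bank1 row2 -> HIT
Acc 12: bank1 row1 -> MISS (open row1); precharges=7
Acc 13: bank0 row1 -> MISS (open row1); precharges=8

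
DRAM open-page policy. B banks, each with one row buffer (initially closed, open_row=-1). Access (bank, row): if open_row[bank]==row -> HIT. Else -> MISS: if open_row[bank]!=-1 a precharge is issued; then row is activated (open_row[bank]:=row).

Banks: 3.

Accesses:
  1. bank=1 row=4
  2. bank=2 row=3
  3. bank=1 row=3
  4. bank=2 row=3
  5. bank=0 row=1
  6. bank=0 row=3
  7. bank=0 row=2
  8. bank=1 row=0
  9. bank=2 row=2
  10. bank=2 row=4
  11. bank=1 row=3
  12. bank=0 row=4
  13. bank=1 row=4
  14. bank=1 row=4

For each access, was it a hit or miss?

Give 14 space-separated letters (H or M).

Answer: M M M H M M M M M M M M M H

Derivation:
Acc 1: bank1 row4 -> MISS (open row4); precharges=0
Acc 2: bank2 row3 -> MISS (open row3); precharges=0
Acc 3: bank1 row3 -> MISS (open row3); precharges=1
Acc 4: bank2 row3 -> HIT
Acc 5: bank0 row1 -> MISS (open row1); precharges=1
Acc 6: bank0 row3 -> MISS (open row3); precharges=2
Acc 7: bank0 row2 -> MISS (open row2); precharges=3
Acc 8: bank1 row0 -> MISS (open row0); precharges=4
Acc 9: bank2 row2 -> MISS (open row2); precharges=5
Acc 10: bank2 row4 -> MISS (open row4); precharges=6
Acc 11: bank1 row3 -> MISS (open row3); precharges=7
Acc 12: bank0 row4 -> MISS (open row4); precharges=8
Acc 13: bank1 row4 -> MISS (open row4); precharges=9
Acc 14: bank1 row4 -> HIT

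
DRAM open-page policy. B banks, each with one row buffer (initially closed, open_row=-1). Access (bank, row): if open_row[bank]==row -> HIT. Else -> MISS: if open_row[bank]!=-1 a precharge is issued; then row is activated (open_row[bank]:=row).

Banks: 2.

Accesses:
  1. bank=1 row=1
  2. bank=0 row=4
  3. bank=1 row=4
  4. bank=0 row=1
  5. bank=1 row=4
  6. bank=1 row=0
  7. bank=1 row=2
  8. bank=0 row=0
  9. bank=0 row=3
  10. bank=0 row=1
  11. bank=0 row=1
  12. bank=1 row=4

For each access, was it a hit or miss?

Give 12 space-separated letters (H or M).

Acc 1: bank1 row1 -> MISS (open row1); precharges=0
Acc 2: bank0 row4 -> MISS (open row4); precharges=0
Acc 3: bank1 row4 -> MISS (open row4); precharges=1
Acc 4: bank0 row1 -> MISS (open row1); precharges=2
Acc 5: bank1 row4 -> HIT
Acc 6: bank1 row0 -> MISS (open row0); precharges=3
Acc 7: bank1 row2 -> MISS (open row2); precharges=4
Acc 8: bank0 row0 -> MISS (open row0); precharges=5
Acc 9: bank0 row3 -> MISS (open row3); precharges=6
Acc 10: bank0 row1 -> MISS (open row1); precharges=7
Acc 11: bank0 row1 -> HIT
Acc 12: bank1 row4 -> MISS (open row4); precharges=8

Answer: M M M M H M M M M M H M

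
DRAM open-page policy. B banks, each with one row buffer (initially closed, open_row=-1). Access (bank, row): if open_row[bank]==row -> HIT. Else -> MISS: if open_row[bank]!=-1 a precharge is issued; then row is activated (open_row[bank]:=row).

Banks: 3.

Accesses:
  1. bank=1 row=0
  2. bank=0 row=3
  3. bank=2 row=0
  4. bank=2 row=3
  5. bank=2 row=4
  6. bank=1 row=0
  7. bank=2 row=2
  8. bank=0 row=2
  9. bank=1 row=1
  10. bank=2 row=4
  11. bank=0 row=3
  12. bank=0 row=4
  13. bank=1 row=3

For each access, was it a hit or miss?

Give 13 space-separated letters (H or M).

Acc 1: bank1 row0 -> MISS (open row0); precharges=0
Acc 2: bank0 row3 -> MISS (open row3); precharges=0
Acc 3: bank2 row0 -> MISS (open row0); precharges=0
Acc 4: bank2 row3 -> MISS (open row3); precharges=1
Acc 5: bank2 row4 -> MISS (open row4); precharges=2
Acc 6: bank1 row0 -> HIT
Acc 7: bank2 row2 -> MISS (open row2); precharges=3
Acc 8: bank0 row2 -> MISS (open row2); precharges=4
Acc 9: bank1 row1 -> MISS (open row1); precharges=5
Acc 10: bank2 row4 -> MISS (open row4); precharges=6
Acc 11: bank0 row3 -> MISS (open row3); precharges=7
Acc 12: bank0 row4 -> MISS (open row4); precharges=8
Acc 13: bank1 row3 -> MISS (open row3); precharges=9

Answer: M M M M M H M M M M M M M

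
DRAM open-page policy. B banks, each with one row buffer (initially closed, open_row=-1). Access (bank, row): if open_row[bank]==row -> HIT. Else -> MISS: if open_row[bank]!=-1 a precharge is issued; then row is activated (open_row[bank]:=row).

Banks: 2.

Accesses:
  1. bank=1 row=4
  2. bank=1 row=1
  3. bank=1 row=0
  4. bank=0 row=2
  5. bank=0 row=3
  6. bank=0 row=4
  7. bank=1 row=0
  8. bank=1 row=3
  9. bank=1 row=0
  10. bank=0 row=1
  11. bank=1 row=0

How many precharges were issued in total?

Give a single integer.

Answer: 7

Derivation:
Acc 1: bank1 row4 -> MISS (open row4); precharges=0
Acc 2: bank1 row1 -> MISS (open row1); precharges=1
Acc 3: bank1 row0 -> MISS (open row0); precharges=2
Acc 4: bank0 row2 -> MISS (open row2); precharges=2
Acc 5: bank0 row3 -> MISS (open row3); precharges=3
Acc 6: bank0 row4 -> MISS (open row4); precharges=4
Acc 7: bank1 row0 -> HIT
Acc 8: bank1 row3 -> MISS (open row3); precharges=5
Acc 9: bank1 row0 -> MISS (open row0); precharges=6
Acc 10: bank0 row1 -> MISS (open row1); precharges=7
Acc 11: bank1 row0 -> HIT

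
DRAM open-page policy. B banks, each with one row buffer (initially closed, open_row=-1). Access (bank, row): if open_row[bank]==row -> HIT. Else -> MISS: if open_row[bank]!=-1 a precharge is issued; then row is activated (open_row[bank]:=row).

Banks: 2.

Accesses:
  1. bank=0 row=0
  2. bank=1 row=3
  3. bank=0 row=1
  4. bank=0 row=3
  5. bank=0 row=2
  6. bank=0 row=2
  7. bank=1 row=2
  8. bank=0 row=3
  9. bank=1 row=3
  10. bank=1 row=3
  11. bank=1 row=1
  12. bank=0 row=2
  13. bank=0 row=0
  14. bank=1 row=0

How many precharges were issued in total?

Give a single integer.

Answer: 10

Derivation:
Acc 1: bank0 row0 -> MISS (open row0); precharges=0
Acc 2: bank1 row3 -> MISS (open row3); precharges=0
Acc 3: bank0 row1 -> MISS (open row1); precharges=1
Acc 4: bank0 row3 -> MISS (open row3); precharges=2
Acc 5: bank0 row2 -> MISS (open row2); precharges=3
Acc 6: bank0 row2 -> HIT
Acc 7: bank1 row2 -> MISS (open row2); precharges=4
Acc 8: bank0 row3 -> MISS (open row3); precharges=5
Acc 9: bank1 row3 -> MISS (open row3); precharges=6
Acc 10: bank1 row3 -> HIT
Acc 11: bank1 row1 -> MISS (open row1); precharges=7
Acc 12: bank0 row2 -> MISS (open row2); precharges=8
Acc 13: bank0 row0 -> MISS (open row0); precharges=9
Acc 14: bank1 row0 -> MISS (open row0); precharges=10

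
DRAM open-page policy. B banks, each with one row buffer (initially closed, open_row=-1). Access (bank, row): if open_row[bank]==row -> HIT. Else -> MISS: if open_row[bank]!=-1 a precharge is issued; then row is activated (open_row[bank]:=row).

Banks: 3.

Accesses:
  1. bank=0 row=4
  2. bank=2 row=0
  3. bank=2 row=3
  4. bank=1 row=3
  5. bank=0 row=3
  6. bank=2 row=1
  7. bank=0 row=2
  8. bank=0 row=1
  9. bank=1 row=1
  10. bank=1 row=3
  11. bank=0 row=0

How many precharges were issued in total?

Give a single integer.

Acc 1: bank0 row4 -> MISS (open row4); precharges=0
Acc 2: bank2 row0 -> MISS (open row0); precharges=0
Acc 3: bank2 row3 -> MISS (open row3); precharges=1
Acc 4: bank1 row3 -> MISS (open row3); precharges=1
Acc 5: bank0 row3 -> MISS (open row3); precharges=2
Acc 6: bank2 row1 -> MISS (open row1); precharges=3
Acc 7: bank0 row2 -> MISS (open row2); precharges=4
Acc 8: bank0 row1 -> MISS (open row1); precharges=5
Acc 9: bank1 row1 -> MISS (open row1); precharges=6
Acc 10: bank1 row3 -> MISS (open row3); precharges=7
Acc 11: bank0 row0 -> MISS (open row0); precharges=8

Answer: 8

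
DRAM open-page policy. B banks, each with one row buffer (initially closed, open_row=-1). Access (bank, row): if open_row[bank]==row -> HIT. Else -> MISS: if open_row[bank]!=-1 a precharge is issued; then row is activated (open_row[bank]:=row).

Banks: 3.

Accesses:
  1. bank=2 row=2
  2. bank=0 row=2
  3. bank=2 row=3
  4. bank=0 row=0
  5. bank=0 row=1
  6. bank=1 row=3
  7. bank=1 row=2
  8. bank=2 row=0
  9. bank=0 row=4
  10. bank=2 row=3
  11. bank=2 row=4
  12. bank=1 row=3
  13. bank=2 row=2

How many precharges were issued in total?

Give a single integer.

Answer: 10

Derivation:
Acc 1: bank2 row2 -> MISS (open row2); precharges=0
Acc 2: bank0 row2 -> MISS (open row2); precharges=0
Acc 3: bank2 row3 -> MISS (open row3); precharges=1
Acc 4: bank0 row0 -> MISS (open row0); precharges=2
Acc 5: bank0 row1 -> MISS (open row1); precharges=3
Acc 6: bank1 row3 -> MISS (open row3); precharges=3
Acc 7: bank1 row2 -> MISS (open row2); precharges=4
Acc 8: bank2 row0 -> MISS (open row0); precharges=5
Acc 9: bank0 row4 -> MISS (open row4); precharges=6
Acc 10: bank2 row3 -> MISS (open row3); precharges=7
Acc 11: bank2 row4 -> MISS (open row4); precharges=8
Acc 12: bank1 row3 -> MISS (open row3); precharges=9
Acc 13: bank2 row2 -> MISS (open row2); precharges=10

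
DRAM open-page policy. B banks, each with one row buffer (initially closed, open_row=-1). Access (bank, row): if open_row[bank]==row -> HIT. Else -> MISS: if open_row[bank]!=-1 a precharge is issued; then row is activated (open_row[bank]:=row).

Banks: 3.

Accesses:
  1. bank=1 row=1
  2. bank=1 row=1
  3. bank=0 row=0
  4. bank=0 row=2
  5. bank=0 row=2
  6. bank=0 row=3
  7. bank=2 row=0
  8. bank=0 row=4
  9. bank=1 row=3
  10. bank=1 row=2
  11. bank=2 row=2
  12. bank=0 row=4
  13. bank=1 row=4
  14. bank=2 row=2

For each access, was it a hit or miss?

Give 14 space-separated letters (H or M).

Answer: M H M M H M M M M M M H M H

Derivation:
Acc 1: bank1 row1 -> MISS (open row1); precharges=0
Acc 2: bank1 row1 -> HIT
Acc 3: bank0 row0 -> MISS (open row0); precharges=0
Acc 4: bank0 row2 -> MISS (open row2); precharges=1
Acc 5: bank0 row2 -> HIT
Acc 6: bank0 row3 -> MISS (open row3); precharges=2
Acc 7: bank2 row0 -> MISS (open row0); precharges=2
Acc 8: bank0 row4 -> MISS (open row4); precharges=3
Acc 9: bank1 row3 -> MISS (open row3); precharges=4
Acc 10: bank1 row2 -> MISS (open row2); precharges=5
Acc 11: bank2 row2 -> MISS (open row2); precharges=6
Acc 12: bank0 row4 -> HIT
Acc 13: bank1 row4 -> MISS (open row4); precharges=7
Acc 14: bank2 row2 -> HIT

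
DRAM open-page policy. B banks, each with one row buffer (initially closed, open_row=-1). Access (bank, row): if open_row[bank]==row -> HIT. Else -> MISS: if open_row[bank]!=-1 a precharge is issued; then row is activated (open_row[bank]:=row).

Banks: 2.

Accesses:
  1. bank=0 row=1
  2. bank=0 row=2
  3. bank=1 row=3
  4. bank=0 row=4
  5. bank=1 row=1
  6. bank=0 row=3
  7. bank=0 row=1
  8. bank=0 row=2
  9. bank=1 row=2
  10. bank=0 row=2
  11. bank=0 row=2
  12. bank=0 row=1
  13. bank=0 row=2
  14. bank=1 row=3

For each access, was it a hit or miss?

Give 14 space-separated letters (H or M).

Answer: M M M M M M M M M H H M M M

Derivation:
Acc 1: bank0 row1 -> MISS (open row1); precharges=0
Acc 2: bank0 row2 -> MISS (open row2); precharges=1
Acc 3: bank1 row3 -> MISS (open row3); precharges=1
Acc 4: bank0 row4 -> MISS (open row4); precharges=2
Acc 5: bank1 row1 -> MISS (open row1); precharges=3
Acc 6: bank0 row3 -> MISS (open row3); precharges=4
Acc 7: bank0 row1 -> MISS (open row1); precharges=5
Acc 8: bank0 row2 -> MISS (open row2); precharges=6
Acc 9: bank1 row2 -> MISS (open row2); precharges=7
Acc 10: bank0 row2 -> HIT
Acc 11: bank0 row2 -> HIT
Acc 12: bank0 row1 -> MISS (open row1); precharges=8
Acc 13: bank0 row2 -> MISS (open row2); precharges=9
Acc 14: bank1 row3 -> MISS (open row3); precharges=10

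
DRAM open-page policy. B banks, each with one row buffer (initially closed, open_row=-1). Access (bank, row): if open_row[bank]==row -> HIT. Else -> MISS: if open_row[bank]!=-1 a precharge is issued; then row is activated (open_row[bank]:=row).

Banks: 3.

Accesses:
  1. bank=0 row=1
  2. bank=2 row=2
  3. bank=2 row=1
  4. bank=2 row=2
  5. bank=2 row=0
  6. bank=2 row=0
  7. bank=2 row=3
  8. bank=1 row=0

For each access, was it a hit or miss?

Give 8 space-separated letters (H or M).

Answer: M M M M M H M M

Derivation:
Acc 1: bank0 row1 -> MISS (open row1); precharges=0
Acc 2: bank2 row2 -> MISS (open row2); precharges=0
Acc 3: bank2 row1 -> MISS (open row1); precharges=1
Acc 4: bank2 row2 -> MISS (open row2); precharges=2
Acc 5: bank2 row0 -> MISS (open row0); precharges=3
Acc 6: bank2 row0 -> HIT
Acc 7: bank2 row3 -> MISS (open row3); precharges=4
Acc 8: bank1 row0 -> MISS (open row0); precharges=4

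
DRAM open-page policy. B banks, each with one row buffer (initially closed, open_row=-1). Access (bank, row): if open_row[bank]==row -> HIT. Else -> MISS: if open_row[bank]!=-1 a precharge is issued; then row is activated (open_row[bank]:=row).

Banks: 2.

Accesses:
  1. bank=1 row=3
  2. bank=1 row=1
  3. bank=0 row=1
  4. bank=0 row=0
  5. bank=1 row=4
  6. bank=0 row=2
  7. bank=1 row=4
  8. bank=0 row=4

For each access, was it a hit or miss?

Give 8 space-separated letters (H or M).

Answer: M M M M M M H M

Derivation:
Acc 1: bank1 row3 -> MISS (open row3); precharges=0
Acc 2: bank1 row1 -> MISS (open row1); precharges=1
Acc 3: bank0 row1 -> MISS (open row1); precharges=1
Acc 4: bank0 row0 -> MISS (open row0); precharges=2
Acc 5: bank1 row4 -> MISS (open row4); precharges=3
Acc 6: bank0 row2 -> MISS (open row2); precharges=4
Acc 7: bank1 row4 -> HIT
Acc 8: bank0 row4 -> MISS (open row4); precharges=5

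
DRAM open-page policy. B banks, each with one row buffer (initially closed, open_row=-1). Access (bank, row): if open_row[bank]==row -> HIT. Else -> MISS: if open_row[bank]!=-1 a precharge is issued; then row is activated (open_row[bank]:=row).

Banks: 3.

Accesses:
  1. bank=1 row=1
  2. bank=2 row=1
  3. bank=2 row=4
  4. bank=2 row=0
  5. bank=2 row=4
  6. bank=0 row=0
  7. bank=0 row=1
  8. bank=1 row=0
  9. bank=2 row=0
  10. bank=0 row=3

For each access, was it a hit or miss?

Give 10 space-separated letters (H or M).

Answer: M M M M M M M M M M

Derivation:
Acc 1: bank1 row1 -> MISS (open row1); precharges=0
Acc 2: bank2 row1 -> MISS (open row1); precharges=0
Acc 3: bank2 row4 -> MISS (open row4); precharges=1
Acc 4: bank2 row0 -> MISS (open row0); precharges=2
Acc 5: bank2 row4 -> MISS (open row4); precharges=3
Acc 6: bank0 row0 -> MISS (open row0); precharges=3
Acc 7: bank0 row1 -> MISS (open row1); precharges=4
Acc 8: bank1 row0 -> MISS (open row0); precharges=5
Acc 9: bank2 row0 -> MISS (open row0); precharges=6
Acc 10: bank0 row3 -> MISS (open row3); precharges=7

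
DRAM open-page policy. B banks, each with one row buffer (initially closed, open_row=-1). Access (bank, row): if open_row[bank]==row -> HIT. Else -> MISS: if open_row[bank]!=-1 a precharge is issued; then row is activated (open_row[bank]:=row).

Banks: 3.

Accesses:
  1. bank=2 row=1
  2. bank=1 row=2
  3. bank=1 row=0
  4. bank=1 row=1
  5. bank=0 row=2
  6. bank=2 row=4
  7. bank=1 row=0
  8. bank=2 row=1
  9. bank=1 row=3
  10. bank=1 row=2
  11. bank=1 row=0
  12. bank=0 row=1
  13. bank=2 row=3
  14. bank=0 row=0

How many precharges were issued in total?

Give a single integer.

Acc 1: bank2 row1 -> MISS (open row1); precharges=0
Acc 2: bank1 row2 -> MISS (open row2); precharges=0
Acc 3: bank1 row0 -> MISS (open row0); precharges=1
Acc 4: bank1 row1 -> MISS (open row1); precharges=2
Acc 5: bank0 row2 -> MISS (open row2); precharges=2
Acc 6: bank2 row4 -> MISS (open row4); precharges=3
Acc 7: bank1 row0 -> MISS (open row0); precharges=4
Acc 8: bank2 row1 -> MISS (open row1); precharges=5
Acc 9: bank1 row3 -> MISS (open row3); precharges=6
Acc 10: bank1 row2 -> MISS (open row2); precharges=7
Acc 11: bank1 row0 -> MISS (open row0); precharges=8
Acc 12: bank0 row1 -> MISS (open row1); precharges=9
Acc 13: bank2 row3 -> MISS (open row3); precharges=10
Acc 14: bank0 row0 -> MISS (open row0); precharges=11

Answer: 11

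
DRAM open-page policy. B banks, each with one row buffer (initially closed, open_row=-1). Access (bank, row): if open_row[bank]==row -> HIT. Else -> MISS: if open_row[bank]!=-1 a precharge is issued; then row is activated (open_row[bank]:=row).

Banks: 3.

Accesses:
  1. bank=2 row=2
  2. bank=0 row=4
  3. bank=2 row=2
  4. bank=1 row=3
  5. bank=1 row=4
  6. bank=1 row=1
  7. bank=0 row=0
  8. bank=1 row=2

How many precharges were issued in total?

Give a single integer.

Answer: 4

Derivation:
Acc 1: bank2 row2 -> MISS (open row2); precharges=0
Acc 2: bank0 row4 -> MISS (open row4); precharges=0
Acc 3: bank2 row2 -> HIT
Acc 4: bank1 row3 -> MISS (open row3); precharges=0
Acc 5: bank1 row4 -> MISS (open row4); precharges=1
Acc 6: bank1 row1 -> MISS (open row1); precharges=2
Acc 7: bank0 row0 -> MISS (open row0); precharges=3
Acc 8: bank1 row2 -> MISS (open row2); precharges=4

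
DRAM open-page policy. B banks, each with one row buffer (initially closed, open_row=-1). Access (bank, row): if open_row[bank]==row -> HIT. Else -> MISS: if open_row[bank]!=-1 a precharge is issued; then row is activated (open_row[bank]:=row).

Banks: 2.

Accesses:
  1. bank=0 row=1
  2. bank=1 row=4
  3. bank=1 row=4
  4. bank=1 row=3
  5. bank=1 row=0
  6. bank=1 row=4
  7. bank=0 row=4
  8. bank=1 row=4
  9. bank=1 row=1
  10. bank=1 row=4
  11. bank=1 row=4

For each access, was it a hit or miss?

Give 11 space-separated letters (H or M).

Answer: M M H M M M M H M M H

Derivation:
Acc 1: bank0 row1 -> MISS (open row1); precharges=0
Acc 2: bank1 row4 -> MISS (open row4); precharges=0
Acc 3: bank1 row4 -> HIT
Acc 4: bank1 row3 -> MISS (open row3); precharges=1
Acc 5: bank1 row0 -> MISS (open row0); precharges=2
Acc 6: bank1 row4 -> MISS (open row4); precharges=3
Acc 7: bank0 row4 -> MISS (open row4); precharges=4
Acc 8: bank1 row4 -> HIT
Acc 9: bank1 row1 -> MISS (open row1); precharges=5
Acc 10: bank1 row4 -> MISS (open row4); precharges=6
Acc 11: bank1 row4 -> HIT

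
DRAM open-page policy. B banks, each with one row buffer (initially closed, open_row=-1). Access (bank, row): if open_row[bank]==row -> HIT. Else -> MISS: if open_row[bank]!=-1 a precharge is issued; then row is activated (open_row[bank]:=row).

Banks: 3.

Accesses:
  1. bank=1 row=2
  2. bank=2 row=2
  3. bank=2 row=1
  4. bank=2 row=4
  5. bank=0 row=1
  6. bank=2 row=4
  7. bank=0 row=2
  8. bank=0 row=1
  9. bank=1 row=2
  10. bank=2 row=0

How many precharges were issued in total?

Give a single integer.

Answer: 5

Derivation:
Acc 1: bank1 row2 -> MISS (open row2); precharges=0
Acc 2: bank2 row2 -> MISS (open row2); precharges=0
Acc 3: bank2 row1 -> MISS (open row1); precharges=1
Acc 4: bank2 row4 -> MISS (open row4); precharges=2
Acc 5: bank0 row1 -> MISS (open row1); precharges=2
Acc 6: bank2 row4 -> HIT
Acc 7: bank0 row2 -> MISS (open row2); precharges=3
Acc 8: bank0 row1 -> MISS (open row1); precharges=4
Acc 9: bank1 row2 -> HIT
Acc 10: bank2 row0 -> MISS (open row0); precharges=5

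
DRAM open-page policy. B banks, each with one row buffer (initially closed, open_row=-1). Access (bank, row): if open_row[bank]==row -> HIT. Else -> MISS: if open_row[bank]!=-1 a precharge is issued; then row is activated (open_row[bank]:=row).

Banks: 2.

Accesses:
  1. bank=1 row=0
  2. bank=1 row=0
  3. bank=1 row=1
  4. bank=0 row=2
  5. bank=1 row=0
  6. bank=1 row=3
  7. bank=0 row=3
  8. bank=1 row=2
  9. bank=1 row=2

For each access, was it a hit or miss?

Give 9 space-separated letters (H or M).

Acc 1: bank1 row0 -> MISS (open row0); precharges=0
Acc 2: bank1 row0 -> HIT
Acc 3: bank1 row1 -> MISS (open row1); precharges=1
Acc 4: bank0 row2 -> MISS (open row2); precharges=1
Acc 5: bank1 row0 -> MISS (open row0); precharges=2
Acc 6: bank1 row3 -> MISS (open row3); precharges=3
Acc 7: bank0 row3 -> MISS (open row3); precharges=4
Acc 8: bank1 row2 -> MISS (open row2); precharges=5
Acc 9: bank1 row2 -> HIT

Answer: M H M M M M M M H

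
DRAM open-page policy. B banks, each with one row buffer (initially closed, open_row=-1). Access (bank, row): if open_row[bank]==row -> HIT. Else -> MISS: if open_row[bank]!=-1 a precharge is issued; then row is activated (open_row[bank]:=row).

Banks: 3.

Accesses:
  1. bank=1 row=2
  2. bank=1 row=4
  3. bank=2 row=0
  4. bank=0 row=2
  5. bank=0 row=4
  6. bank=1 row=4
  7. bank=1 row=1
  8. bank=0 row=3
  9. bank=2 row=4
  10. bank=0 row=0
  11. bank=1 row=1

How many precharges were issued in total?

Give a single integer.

Acc 1: bank1 row2 -> MISS (open row2); precharges=0
Acc 2: bank1 row4 -> MISS (open row4); precharges=1
Acc 3: bank2 row0 -> MISS (open row0); precharges=1
Acc 4: bank0 row2 -> MISS (open row2); precharges=1
Acc 5: bank0 row4 -> MISS (open row4); precharges=2
Acc 6: bank1 row4 -> HIT
Acc 7: bank1 row1 -> MISS (open row1); precharges=3
Acc 8: bank0 row3 -> MISS (open row3); precharges=4
Acc 9: bank2 row4 -> MISS (open row4); precharges=5
Acc 10: bank0 row0 -> MISS (open row0); precharges=6
Acc 11: bank1 row1 -> HIT

Answer: 6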